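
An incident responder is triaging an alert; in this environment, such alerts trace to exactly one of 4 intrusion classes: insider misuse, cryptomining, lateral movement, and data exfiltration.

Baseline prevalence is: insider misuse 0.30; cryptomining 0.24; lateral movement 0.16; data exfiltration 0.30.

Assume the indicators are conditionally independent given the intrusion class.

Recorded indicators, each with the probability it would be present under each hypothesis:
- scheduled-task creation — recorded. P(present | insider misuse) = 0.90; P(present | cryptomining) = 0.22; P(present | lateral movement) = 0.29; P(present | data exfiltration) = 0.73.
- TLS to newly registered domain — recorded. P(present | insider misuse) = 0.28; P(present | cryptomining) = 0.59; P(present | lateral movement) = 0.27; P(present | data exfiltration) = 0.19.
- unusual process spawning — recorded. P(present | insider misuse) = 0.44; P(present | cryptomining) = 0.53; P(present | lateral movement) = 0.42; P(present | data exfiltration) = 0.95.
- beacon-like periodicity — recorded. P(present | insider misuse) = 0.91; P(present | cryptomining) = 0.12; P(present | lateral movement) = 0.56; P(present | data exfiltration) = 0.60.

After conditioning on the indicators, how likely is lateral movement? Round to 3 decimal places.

0.050

Multiply each prior by the joint likelihood of the indicator pattern:
  insider misuse: 0.30 × 0.90 × 0.28 × 0.44 × 0.91 = 0.03027
  cryptomining: 0.24 × 0.22 × 0.59 × 0.53 × 0.12 = 0.0019813
  lateral movement: 0.16 × 0.29 × 0.27 × 0.42 × 0.56 = 0.0029466
  data exfiltration: 0.30 × 0.73 × 0.19 × 0.95 × 0.60 = 0.023718
Marginal likelihood of the evidence = 0.058916.
P(lateral movement | evidence) = 0.0029466 / 0.058916 ≈ 0.050.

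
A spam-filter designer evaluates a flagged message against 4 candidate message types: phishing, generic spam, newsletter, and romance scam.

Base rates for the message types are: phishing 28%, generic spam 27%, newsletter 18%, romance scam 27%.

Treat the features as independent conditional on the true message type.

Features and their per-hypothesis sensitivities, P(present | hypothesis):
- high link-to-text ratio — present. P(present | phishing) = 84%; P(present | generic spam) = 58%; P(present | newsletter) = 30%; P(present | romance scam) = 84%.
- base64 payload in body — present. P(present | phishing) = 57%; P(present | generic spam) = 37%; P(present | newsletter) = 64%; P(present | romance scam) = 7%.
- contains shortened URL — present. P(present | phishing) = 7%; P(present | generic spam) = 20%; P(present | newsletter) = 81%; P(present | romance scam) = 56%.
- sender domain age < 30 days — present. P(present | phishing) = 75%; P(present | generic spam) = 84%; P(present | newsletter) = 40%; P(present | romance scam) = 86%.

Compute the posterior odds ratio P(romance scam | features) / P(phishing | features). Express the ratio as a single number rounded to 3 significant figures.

1.09

Posterior odds equal prior odds times the likelihood ratio; only the two competing hypotheses matter.
  romance scam: 0.27 × 0.84 × 0.07 × 0.56 × 0.86 = 0.0076459
  phishing: 0.28 × 0.84 × 0.57 × 0.07 × 0.75 = 0.0070384
Odds(romance scam : phishing) = 0.0076459 / 0.0070384 ≈ 1.09.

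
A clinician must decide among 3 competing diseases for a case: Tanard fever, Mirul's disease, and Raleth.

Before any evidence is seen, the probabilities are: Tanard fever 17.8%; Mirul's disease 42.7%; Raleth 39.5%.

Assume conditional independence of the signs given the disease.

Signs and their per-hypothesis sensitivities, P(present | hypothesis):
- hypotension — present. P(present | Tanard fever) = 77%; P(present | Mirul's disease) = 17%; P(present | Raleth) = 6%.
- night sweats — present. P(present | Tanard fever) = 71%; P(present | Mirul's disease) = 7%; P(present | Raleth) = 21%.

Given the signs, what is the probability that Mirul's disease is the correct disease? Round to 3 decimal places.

0.047

Multiply each prior by the joint likelihood of the sign pattern:
  Tanard fever: 0.178 × 0.77 × 0.71 = 0.097313
  Mirul's disease: 0.427 × 0.17 × 0.07 = 0.0050813
  Raleth: 0.395 × 0.06 × 0.21 = 0.004977
Marginal likelihood of the evidence = 0.10737.
P(Mirul's disease | evidence) = 0.0050813 / 0.10737 ≈ 0.047.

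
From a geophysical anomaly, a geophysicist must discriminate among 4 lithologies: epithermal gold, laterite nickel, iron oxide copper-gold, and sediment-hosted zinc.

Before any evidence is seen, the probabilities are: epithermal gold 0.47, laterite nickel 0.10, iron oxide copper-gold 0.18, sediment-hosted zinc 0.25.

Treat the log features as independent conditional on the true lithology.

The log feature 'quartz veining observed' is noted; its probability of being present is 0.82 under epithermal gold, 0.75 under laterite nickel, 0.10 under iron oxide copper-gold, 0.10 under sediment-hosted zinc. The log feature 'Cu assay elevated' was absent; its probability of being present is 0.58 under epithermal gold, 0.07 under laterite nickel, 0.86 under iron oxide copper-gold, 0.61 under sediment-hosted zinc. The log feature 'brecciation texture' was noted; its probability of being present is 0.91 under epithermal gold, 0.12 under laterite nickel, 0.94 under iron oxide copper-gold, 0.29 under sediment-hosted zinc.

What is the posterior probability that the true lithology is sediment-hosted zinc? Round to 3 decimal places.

Multiply each prior by the joint likelihood of the log feature pattern (using 1 − P(present | H) for each absent log feature):
  epithermal gold: 0.47 × 0.82 × (1 − 0.58) × 0.91 = 0.1473
  laterite nickel: 0.10 × 0.75 × (1 − 0.07) × 0.12 = 0.00837
  iron oxide copper-gold: 0.18 × 0.10 × (1 − 0.86) × 0.94 = 0.0023688
  sediment-hosted zinc: 0.25 × 0.10 × (1 − 0.61) × 0.29 = 0.0028275
The unnormalized weights sum to 0.16087.
P(sediment-hosted zinc | evidence) = 0.0028275 / 0.16087 ≈ 0.018.

0.018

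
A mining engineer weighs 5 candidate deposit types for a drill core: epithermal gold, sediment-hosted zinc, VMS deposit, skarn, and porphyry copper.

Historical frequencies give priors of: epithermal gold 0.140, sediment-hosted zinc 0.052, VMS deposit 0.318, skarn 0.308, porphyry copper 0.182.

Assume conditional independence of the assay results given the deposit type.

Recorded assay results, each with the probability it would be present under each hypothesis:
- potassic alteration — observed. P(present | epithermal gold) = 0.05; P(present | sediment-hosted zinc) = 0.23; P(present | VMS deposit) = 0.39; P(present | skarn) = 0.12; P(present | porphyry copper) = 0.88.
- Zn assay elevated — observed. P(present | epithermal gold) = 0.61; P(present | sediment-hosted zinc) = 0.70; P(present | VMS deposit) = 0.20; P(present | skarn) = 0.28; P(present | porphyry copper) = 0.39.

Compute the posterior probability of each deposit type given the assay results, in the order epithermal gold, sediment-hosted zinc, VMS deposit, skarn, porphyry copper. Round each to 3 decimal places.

By Bayes' rule with conditional independence, the unnormalized weight for each hypothesis is prior × ∏ likelihoods:
  epithermal gold: 0.140 × 0.05 × 0.61 = 0.00427
  sediment-hosted zinc: 0.052 × 0.23 × 0.70 = 0.008372
  VMS deposit: 0.318 × 0.39 × 0.20 = 0.024804
  skarn: 0.308 × 0.12 × 0.28 = 0.010349
  porphyry copper: 0.182 × 0.88 × 0.39 = 0.062462
The unnormalized weights sum to 0.11026.
P(epithermal gold | evidence) = 0.00427 / 0.11026 ≈ 0.039
P(sediment-hosted zinc | evidence) = 0.008372 / 0.11026 ≈ 0.076
P(VMS deposit | evidence) = 0.024804 / 0.11026 ≈ 0.225
P(skarn | evidence) = 0.010349 / 0.11026 ≈ 0.094
P(porphyry copper | evidence) = 0.062462 / 0.11026 ≈ 0.567

0.039, 0.076, 0.225, 0.094, 0.567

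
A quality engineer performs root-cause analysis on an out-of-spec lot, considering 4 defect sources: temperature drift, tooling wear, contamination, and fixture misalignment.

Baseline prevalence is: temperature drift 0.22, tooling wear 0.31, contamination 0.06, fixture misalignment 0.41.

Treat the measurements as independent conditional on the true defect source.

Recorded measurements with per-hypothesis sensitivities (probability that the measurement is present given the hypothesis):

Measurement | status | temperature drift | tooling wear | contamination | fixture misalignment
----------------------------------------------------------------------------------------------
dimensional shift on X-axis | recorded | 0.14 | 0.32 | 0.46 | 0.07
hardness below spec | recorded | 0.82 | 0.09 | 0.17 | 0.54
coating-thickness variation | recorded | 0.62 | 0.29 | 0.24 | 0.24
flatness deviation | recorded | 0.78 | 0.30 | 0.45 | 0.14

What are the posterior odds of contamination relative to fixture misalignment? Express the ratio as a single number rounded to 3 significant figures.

0.973

Unnormalized posterior weight (prior times the measurement likelihoods) for each of the two hypotheses:
  contamination: 0.06 × 0.46 × 0.17 × 0.24 × 0.45 = 0.00050674
  fixture misalignment: 0.41 × 0.07 × 0.54 × 0.24 × 0.14 = 0.00052073
Posterior odds = 0.00050674 / 0.00052073 ≈ 0.973.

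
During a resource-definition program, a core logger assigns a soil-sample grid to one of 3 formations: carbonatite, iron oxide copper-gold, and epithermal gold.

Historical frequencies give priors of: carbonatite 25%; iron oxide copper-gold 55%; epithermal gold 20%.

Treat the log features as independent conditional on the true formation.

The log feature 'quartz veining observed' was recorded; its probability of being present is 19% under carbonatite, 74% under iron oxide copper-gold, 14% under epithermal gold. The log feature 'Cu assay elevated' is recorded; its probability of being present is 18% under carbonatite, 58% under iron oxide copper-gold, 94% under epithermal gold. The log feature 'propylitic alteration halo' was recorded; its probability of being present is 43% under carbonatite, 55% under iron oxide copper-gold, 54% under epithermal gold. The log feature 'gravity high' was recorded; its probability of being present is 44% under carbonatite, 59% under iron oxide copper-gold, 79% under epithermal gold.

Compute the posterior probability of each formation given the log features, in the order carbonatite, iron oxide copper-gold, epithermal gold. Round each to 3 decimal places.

0.018, 0.856, 0.126

By Bayes' rule with conditional independence, the unnormalized weight for each hypothesis is prior × ∏ likelihoods:
  carbonatite: 0.25 × 0.19 × 0.18 × 0.43 × 0.44 = 0.0016177
  iron oxide copper-gold: 0.55 × 0.74 × 0.58 × 0.55 × 0.59 = 0.076601
  epithermal gold: 0.20 × 0.14 × 0.94 × 0.54 × 0.79 = 0.011228
The unnormalized weights sum to 0.089447.
P(carbonatite | evidence) = 0.0016177 / 0.089447 ≈ 0.018
P(iron oxide copper-gold | evidence) = 0.076601 / 0.089447 ≈ 0.856
P(epithermal gold | evidence) = 0.011228 / 0.089447 ≈ 0.126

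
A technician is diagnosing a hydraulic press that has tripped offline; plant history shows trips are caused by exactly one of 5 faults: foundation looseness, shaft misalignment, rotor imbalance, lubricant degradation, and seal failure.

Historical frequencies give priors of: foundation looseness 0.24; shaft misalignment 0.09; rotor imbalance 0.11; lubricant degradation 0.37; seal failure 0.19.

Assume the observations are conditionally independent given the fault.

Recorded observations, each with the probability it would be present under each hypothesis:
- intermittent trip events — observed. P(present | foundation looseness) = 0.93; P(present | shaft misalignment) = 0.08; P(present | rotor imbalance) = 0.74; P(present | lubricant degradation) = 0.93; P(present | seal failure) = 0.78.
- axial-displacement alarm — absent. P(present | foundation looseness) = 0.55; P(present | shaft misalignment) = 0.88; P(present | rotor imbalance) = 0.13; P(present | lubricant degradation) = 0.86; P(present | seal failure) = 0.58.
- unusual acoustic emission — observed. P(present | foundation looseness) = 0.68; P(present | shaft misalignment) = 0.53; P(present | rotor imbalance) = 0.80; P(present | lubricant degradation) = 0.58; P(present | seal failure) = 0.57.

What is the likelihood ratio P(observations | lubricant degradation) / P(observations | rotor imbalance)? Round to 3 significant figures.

The Bayes factor is the ratio of the joint likelihoods of the evidence pattern under the two hypotheses (using 1 − P(present | H) for each absent observation).
  lubricant degradation: 0.93 × (1 − 0.86) × 0.58 = 0.075516
  rotor imbalance: 0.74 × (1 − 0.13) × 0.80 = 0.51504
Bayes factor = 0.075516 / 0.51504 ≈ 0.147

0.147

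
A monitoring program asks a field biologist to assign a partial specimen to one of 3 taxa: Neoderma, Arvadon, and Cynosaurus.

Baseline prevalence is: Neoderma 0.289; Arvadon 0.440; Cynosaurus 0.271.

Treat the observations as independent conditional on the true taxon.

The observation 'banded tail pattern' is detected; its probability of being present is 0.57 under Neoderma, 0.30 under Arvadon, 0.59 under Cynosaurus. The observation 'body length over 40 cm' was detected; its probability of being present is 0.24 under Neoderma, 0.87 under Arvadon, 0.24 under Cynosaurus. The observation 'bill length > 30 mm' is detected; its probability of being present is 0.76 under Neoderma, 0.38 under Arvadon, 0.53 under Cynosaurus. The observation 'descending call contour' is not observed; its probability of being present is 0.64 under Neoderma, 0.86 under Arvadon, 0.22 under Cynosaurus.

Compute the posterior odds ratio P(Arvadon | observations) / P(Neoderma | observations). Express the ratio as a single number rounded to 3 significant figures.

0.565

Unnormalized posterior weight (prior times the observation likelihoods) for each of the two hypotheses (using 1 − P(present | H) for each absent observation):
  Arvadon: 0.440 × 0.30 × 0.87 × 0.38 × (1 − 0.86) = 0.0061095
  Neoderma: 0.289 × 0.57 × 0.24 × 0.76 × (1 − 0.64) = 0.010817
Odds(Arvadon : Neoderma) = 0.0061095 / 0.010817 ≈ 0.565.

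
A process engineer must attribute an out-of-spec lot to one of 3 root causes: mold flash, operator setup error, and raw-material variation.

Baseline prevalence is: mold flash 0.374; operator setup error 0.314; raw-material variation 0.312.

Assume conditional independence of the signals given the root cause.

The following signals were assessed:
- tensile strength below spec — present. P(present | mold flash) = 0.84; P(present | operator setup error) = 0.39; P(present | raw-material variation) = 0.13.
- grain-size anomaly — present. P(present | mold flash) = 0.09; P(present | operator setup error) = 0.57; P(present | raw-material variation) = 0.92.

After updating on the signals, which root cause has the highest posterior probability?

Multiply each prior by the joint likelihood of the signal pattern:
  mold flash: 0.374 × 0.84 × 0.09 = 0.028274
  operator setup error: 0.314 × 0.39 × 0.57 = 0.069802
  raw-material variation: 0.312 × 0.13 × 0.92 = 0.037315
The unnormalized weights sum to 0.13539.
P(mold flash | evidence) ≈ 0.028274 / 0.13539 ≈ 0.209
P(operator setup error | evidence) ≈ 0.069802 / 0.13539 ≈ 0.516
P(raw-material variation | evidence) ≈ 0.037315 / 0.13539 ≈ 0.276
The largest is 0.516, so operator setup error is most probable.

operator setup error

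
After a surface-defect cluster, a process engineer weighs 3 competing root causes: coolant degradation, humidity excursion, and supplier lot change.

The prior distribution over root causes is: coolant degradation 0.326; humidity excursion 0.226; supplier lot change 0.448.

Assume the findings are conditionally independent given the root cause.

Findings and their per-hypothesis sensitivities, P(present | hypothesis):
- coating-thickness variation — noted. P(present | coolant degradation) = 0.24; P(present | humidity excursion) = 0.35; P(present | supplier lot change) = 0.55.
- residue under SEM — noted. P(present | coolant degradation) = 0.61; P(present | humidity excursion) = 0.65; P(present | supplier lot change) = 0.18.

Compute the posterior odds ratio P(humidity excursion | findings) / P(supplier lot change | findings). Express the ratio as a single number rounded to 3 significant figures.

The normalizing constant cancels in an odds ratio, so compute prior × likelihood for the two hypotheses only:
  humidity excursion: 0.226 × 0.35 × 0.65 = 0.051415
  supplier lot change: 0.448 × 0.55 × 0.18 = 0.044352
Odds(humidity excursion : supplier lot change) = 0.051415 / 0.044352 ≈ 1.16.

1.16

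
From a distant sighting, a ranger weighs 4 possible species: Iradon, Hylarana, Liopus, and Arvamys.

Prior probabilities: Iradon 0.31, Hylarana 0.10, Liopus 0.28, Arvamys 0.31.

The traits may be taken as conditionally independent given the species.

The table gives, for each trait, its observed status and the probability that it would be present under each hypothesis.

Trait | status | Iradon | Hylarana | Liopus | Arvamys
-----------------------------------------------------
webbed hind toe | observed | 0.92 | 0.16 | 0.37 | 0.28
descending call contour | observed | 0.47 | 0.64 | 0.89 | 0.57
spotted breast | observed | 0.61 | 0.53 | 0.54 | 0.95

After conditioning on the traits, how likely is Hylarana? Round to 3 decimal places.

By Bayes' rule with conditional independence, the unnormalized weight for each hypothesis is prior × ∏ likelihoods:
  Iradon: 0.31 × 0.92 × 0.47 × 0.61 = 0.081767
  Hylarana: 0.10 × 0.16 × 0.64 × 0.53 = 0.0054272
  Liopus: 0.28 × 0.37 × 0.89 × 0.54 = 0.04979
  Arvamys: 0.31 × 0.28 × 0.57 × 0.95 = 0.047002
Normalizing constant Z = 0.081767 + 0.0054272 + 0.04979 + 0.047002 = 0.18399.
P(Hylarana | evidence) = 0.0054272 / 0.18399 ≈ 0.029.

0.029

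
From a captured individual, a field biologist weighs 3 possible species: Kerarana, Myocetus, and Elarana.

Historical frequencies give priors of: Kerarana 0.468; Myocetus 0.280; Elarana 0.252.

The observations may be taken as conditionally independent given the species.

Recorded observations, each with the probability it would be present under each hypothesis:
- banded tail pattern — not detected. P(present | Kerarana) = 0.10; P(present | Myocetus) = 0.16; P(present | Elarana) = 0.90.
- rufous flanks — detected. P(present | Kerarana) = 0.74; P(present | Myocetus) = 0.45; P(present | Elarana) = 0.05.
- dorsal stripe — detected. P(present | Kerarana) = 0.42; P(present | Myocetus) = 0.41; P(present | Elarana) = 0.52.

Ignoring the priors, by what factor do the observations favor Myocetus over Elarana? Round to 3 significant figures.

59.6

Joint likelihood of the evidence pattern under each hypothesis (using 1 − P(present | H) for each absent observation):
  Myocetus: (1 − 0.16) × 0.45 × 0.41 = 0.15498
  Elarana: (1 − 0.90) × 0.05 × 0.52 = 0.0026
Bayes factor = 0.15498 / 0.0026 ≈ 59.6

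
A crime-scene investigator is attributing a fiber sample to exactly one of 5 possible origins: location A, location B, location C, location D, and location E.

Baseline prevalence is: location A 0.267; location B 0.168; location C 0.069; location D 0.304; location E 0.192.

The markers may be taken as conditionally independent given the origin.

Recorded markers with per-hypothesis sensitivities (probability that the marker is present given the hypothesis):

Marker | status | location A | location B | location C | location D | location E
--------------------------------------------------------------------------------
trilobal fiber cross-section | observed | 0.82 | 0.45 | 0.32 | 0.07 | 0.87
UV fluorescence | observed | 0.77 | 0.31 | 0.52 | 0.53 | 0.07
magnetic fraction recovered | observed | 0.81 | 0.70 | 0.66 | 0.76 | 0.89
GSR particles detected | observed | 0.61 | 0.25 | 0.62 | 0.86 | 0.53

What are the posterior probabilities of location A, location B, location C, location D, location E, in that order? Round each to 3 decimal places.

0.793, 0.039, 0.045, 0.070, 0.053

For each hypothesis, the unnormalized posterior weight is prior × product of the marker likelihoods:
  location A: 0.267 × 0.82 × 0.77 × 0.81 × 0.61 = 0.083297
  location B: 0.168 × 0.45 × 0.31 × 0.70 × 0.25 = 0.0041013
  location C: 0.069 × 0.32 × 0.52 × 0.66 × 0.62 = 0.0046983
  location D: 0.304 × 0.07 × 0.53 × 0.76 × 0.86 = 0.0073716
  location E: 0.192 × 0.87 × 0.07 × 0.89 × 0.53 = 0.0055155
Marginal likelihood of the evidence = 0.10498.
P(location A | evidence) = 0.083297 / 0.10498 ≈ 0.793
P(location B | evidence) = 0.0041013 / 0.10498 ≈ 0.039
P(location C | evidence) = 0.0046983 / 0.10498 ≈ 0.045
P(location D | evidence) = 0.0073716 / 0.10498 ≈ 0.070
P(location E | evidence) = 0.0055155 / 0.10498 ≈ 0.053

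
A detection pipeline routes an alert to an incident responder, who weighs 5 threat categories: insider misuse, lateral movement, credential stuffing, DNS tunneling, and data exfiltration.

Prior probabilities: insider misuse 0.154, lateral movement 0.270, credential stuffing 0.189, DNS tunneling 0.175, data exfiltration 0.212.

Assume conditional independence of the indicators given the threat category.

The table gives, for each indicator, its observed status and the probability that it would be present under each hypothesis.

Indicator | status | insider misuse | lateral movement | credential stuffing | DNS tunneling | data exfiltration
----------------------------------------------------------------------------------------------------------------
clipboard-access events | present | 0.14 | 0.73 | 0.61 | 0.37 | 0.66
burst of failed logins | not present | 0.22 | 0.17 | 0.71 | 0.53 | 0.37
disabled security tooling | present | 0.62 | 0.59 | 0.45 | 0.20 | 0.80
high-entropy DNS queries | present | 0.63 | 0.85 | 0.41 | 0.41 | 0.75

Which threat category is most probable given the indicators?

lateral movement

Multiply each prior by the joint likelihood of the indicator pattern (using 1 − P(present | H) for each absent indicator):
  insider misuse: 0.154 × 0.14 × (1 − 0.22) × 0.62 × 0.63 = 0.0065686
  lateral movement: 0.270 × 0.73 × (1 − 0.17) × 0.59 × 0.85 = 0.082042
  credential stuffing: 0.189 × 0.61 × (1 − 0.71) × 0.45 × 0.41 = 0.0061686
  DNS tunneling: 0.175 × 0.37 × (1 − 0.53) × 0.20 × 0.41 = 0.0024955
  data exfiltration: 0.212 × 0.66 × (1 − 0.37) × 0.80 × 0.75 = 0.05289
The unnormalized weights sum to 0.15016.
P(insider misuse | evidence) ≈ 0.0065686 / 0.15016 ≈ 0.044
P(lateral movement | evidence) ≈ 0.082042 / 0.15016 ≈ 0.546
P(credential stuffing | evidence) ≈ 0.0061686 / 0.15016 ≈ 0.041
P(DNS tunneling | evidence) ≈ 0.0024955 / 0.15016 ≈ 0.017
P(data exfiltration | evidence) ≈ 0.05289 / 0.15016 ≈ 0.352
The largest is 0.546, so lateral movement is most probable.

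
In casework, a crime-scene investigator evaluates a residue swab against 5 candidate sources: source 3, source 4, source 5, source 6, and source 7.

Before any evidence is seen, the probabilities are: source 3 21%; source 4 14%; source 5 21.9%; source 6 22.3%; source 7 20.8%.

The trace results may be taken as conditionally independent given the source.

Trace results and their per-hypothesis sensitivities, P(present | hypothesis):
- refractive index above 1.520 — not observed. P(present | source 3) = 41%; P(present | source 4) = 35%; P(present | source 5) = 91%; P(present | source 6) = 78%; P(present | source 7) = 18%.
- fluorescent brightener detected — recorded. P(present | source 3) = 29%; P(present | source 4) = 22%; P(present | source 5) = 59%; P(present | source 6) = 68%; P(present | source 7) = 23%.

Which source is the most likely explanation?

Multiply each prior by the joint likelihood of the trace result pattern (using 1 − P(present | H) for each absent trace result):
  source 3: 0.210 × (1 − 0.41) × 0.29 = 0.035931
  source 4: 0.140 × (1 − 0.35) × 0.22 = 0.02002
  source 5: 0.219 × (1 − 0.91) × 0.59 = 0.011629
  source 6: 0.223 × (1 − 0.78) × 0.68 = 0.033361
  source 7: 0.208 × (1 − 0.18) × 0.23 = 0.039229
The unnormalized weights sum to 0.14017.
P(source 3 | evidence) ≈ 0.035931 / 0.14017 ≈ 0.256
P(source 4 | evidence) ≈ 0.02002 / 0.14017 ≈ 0.143
P(source 5 | evidence) ≈ 0.011629 / 0.14017 ≈ 0.083
P(source 6 | evidence) ≈ 0.033361 / 0.14017 ≈ 0.238
P(source 7 | evidence) ≈ 0.039229 / 0.14017 ≈ 0.280
The largest is 0.280, so source 7 is most probable.

source 7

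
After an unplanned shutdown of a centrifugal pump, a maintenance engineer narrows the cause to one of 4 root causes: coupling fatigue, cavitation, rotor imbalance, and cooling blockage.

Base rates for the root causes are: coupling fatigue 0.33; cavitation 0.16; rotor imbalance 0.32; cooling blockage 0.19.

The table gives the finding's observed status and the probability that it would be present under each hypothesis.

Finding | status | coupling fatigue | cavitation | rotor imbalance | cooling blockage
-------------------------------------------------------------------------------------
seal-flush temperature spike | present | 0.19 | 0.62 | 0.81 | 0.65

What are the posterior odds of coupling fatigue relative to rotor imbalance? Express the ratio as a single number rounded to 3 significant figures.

Posterior odds equal prior odds times the likelihood ratio; only the two competing hypotheses matter.
  coupling fatigue: 0.33 × 0.19 = 0.0627
  rotor imbalance: 0.32 × 0.81 = 0.2592
Posterior odds = 0.0627 / 0.2592 ≈ 0.242.

0.242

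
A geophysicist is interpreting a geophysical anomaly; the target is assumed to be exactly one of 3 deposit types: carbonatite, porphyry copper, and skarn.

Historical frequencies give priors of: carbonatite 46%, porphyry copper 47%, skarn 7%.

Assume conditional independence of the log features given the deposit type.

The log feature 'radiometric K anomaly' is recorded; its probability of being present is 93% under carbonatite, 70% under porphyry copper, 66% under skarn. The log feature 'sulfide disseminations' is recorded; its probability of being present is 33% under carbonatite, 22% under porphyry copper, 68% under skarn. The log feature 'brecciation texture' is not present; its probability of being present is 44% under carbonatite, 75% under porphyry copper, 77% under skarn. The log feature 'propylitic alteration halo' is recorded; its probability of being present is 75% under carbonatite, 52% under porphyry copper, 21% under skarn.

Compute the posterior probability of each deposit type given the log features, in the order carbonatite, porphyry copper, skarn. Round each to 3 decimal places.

0.844, 0.134, 0.022

Multiply each prior by the joint likelihood of the log feature pattern (using 1 − P(present | H) for each absent log feature):
  carbonatite: 0.46 × 0.93 × 0.33 × (1 − 0.44) × 0.75 = 0.059293
  porphyry copper: 0.47 × 0.70 × 0.22 × (1 − 0.75) × 0.52 = 0.0094094
  skarn: 0.07 × 0.66 × 0.68 × (1 − 0.77) × 0.21 = 0.0015174
Normalizing constant Z = 0.059293 + 0.0094094 + 0.0015174 = 0.07022.
P(carbonatite | evidence) = 0.059293 / 0.07022 ≈ 0.844
P(porphyry copper | evidence) = 0.0094094 / 0.07022 ≈ 0.134
P(skarn | evidence) = 0.0015174 / 0.07022 ≈ 0.022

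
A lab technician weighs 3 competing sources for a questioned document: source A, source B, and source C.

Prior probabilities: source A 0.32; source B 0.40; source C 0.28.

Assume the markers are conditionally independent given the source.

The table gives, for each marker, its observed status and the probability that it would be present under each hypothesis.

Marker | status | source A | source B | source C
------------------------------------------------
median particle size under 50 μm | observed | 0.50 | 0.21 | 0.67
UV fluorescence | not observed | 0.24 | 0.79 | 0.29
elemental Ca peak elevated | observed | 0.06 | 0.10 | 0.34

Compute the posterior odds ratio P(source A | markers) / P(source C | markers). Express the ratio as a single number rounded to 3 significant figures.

0.161

Posterior odds equal prior odds times the likelihood ratio; only the two competing hypotheses matter (using 1 − P(present | H) for each absent marker).
  source A: 0.32 × 0.50 × (1 − 0.24) × 0.06 = 0.007296
  source C: 0.28 × 0.67 × (1 − 0.29) × 0.34 = 0.045287
Odds(source A : source C) = 0.007296 / 0.045287 ≈ 0.161.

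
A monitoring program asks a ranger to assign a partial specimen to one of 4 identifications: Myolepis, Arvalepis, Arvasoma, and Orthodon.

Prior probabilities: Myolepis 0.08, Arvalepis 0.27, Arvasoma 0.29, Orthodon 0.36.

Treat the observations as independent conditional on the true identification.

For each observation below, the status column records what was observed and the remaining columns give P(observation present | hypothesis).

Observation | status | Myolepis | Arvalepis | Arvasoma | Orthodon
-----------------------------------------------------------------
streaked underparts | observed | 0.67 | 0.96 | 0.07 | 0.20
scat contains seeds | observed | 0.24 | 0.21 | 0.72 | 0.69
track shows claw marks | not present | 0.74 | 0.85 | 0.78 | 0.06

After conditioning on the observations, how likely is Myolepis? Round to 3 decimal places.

By Bayes' rule with conditional independence, the unnormalized weight for each hypothesis is prior × ∏ likelihoods (using 1 − P(present | H) for each absent observation):
  Myolepis: 0.08 × 0.67 × 0.24 × (1 − 0.74) = 0.0033446
  Arvalepis: 0.27 × 0.96 × 0.21 × (1 − 0.85) = 0.0081648
  Arvasoma: 0.29 × 0.07 × 0.72 × (1 − 0.78) = 0.0032155
  Orthodon: 0.36 × 0.20 × 0.69 × (1 − 0.06) = 0.046699
Normalizing constant Z = 0.0033446 + 0.0081648 + 0.0032155 + 0.046699 = 0.061424.
P(Myolepis | evidence) = 0.0033446 / 0.061424 ≈ 0.054.

0.054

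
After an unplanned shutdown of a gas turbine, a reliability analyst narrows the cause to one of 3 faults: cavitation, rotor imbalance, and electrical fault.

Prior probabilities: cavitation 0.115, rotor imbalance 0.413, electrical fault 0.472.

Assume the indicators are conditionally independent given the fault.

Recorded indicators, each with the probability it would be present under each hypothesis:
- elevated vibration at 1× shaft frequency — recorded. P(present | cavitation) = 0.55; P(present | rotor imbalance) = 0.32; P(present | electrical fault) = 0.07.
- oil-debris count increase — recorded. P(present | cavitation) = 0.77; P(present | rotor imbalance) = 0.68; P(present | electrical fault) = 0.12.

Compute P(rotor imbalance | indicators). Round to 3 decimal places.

0.630

Multiply each prior by the joint likelihood of the indicator pattern:
  cavitation: 0.115 × 0.55 × 0.77 = 0.048703
  rotor imbalance: 0.413 × 0.32 × 0.68 = 0.089869
  electrical fault: 0.472 × 0.07 × 0.12 = 0.0039648
Normalizing constant Z = 0.048703 + 0.089869 + 0.0039648 = 0.14254.
P(rotor imbalance | evidence) = 0.089869 / 0.14254 ≈ 0.630.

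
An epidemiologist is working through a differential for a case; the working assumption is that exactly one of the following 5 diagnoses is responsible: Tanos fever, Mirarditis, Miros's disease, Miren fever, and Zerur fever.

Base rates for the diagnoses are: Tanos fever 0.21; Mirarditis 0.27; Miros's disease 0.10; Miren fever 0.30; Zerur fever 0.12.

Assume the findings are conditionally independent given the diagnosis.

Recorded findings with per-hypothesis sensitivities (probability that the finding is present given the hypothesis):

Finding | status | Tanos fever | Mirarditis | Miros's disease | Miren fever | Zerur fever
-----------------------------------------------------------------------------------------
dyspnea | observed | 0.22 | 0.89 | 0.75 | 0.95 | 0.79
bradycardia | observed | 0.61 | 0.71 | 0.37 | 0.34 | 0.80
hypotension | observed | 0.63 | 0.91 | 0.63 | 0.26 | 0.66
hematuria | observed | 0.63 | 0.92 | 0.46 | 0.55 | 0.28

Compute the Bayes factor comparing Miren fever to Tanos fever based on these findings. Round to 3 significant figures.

Joint likelihood of the evidence pattern under each hypothesis:
  Miren fever: 0.95 × 0.34 × 0.26 × 0.55 = 0.046189
  Tanos fever: 0.22 × 0.61 × 0.63 × 0.63 = 0.053264
Bayes factor = 0.046189 / 0.053264 ≈ 0.867

0.867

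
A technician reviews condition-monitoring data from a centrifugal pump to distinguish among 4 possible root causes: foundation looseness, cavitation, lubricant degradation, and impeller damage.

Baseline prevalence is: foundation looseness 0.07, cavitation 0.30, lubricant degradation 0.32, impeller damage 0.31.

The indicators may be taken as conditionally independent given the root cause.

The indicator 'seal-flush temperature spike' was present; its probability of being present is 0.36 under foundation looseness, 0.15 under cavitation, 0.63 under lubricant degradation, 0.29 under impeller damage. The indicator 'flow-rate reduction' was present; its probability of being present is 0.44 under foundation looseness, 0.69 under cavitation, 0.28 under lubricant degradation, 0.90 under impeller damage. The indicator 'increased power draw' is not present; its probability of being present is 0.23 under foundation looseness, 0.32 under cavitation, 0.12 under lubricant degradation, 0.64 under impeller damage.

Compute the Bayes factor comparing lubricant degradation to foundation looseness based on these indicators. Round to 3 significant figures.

Take the product of per-indicator likelihoods under each hypothesis (using 1 − P(present | H) for each absent indicator), then divide.
  lubricant degradation: 0.63 × 0.28 × (1 − 0.12) = 0.15523
  foundation looseness: 0.36 × 0.44 × (1 − 0.23) = 0.12197
Bayes factor = 0.15523 / 0.12197 ≈ 1.27

1.27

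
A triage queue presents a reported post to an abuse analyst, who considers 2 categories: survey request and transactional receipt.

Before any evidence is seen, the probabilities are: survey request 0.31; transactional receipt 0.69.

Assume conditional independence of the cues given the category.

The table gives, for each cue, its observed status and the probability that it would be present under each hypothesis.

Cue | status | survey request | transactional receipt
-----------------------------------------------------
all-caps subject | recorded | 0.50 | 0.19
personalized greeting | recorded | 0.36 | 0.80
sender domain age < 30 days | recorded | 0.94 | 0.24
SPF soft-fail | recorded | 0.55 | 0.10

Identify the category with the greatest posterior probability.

survey request

For each hypothesis, the unnormalized posterior weight is prior × product of the cue likelihoods:
  survey request: 0.31 × 0.50 × 0.36 × 0.94 × 0.55 = 0.028849
  transactional receipt: 0.69 × 0.19 × 0.80 × 0.24 × 0.10 = 0.0025171
Marginal likelihood of the evidence = 0.031366.
P(survey request | evidence) ≈ 0.028849 / 0.031366 ≈ 0.920
P(transactional receipt | evidence) ≈ 0.0025171 / 0.031366 ≈ 0.080
The largest is 0.920, so survey request is most probable.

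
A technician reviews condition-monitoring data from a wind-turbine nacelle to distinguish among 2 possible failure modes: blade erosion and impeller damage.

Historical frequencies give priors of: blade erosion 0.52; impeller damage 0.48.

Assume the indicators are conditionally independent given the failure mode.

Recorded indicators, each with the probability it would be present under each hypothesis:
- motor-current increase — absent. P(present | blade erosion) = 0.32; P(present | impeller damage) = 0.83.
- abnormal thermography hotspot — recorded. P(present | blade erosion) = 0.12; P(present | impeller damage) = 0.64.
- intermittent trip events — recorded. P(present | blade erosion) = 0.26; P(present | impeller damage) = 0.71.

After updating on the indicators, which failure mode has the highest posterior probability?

For each hypothesis, the unnormalized posterior weight is prior × product of the indicator likelihoods (using 1 − P(present | H) for each absent indicator):
  blade erosion: 0.52 × (1 − 0.32) × 0.12 × 0.26 = 0.011032
  impeller damage: 0.48 × (1 − 0.83) × 0.64 × 0.71 = 0.037079
Marginal likelihood of the evidence = 0.048111.
P(blade erosion | evidence) ≈ 0.011032 / 0.048111 ≈ 0.229
P(impeller damage | evidence) ≈ 0.037079 / 0.048111 ≈ 0.771
The largest is 0.771, so impeller damage is most probable.

impeller damage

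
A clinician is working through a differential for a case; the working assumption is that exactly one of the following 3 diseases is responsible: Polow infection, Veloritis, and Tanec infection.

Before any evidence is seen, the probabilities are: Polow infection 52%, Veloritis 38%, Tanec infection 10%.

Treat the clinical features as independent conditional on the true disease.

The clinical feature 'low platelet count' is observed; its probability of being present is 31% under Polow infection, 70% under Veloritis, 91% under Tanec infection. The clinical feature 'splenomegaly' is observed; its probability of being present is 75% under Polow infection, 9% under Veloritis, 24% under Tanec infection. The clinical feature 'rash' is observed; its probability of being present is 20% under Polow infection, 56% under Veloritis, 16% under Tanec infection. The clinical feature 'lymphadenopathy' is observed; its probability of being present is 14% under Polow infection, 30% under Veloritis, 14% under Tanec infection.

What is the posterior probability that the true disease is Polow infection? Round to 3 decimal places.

For each hypothesis, the unnormalized posterior weight is prior × product of the clinical feature likelihoods:
  Polow infection: 0.52 × 0.31 × 0.75 × 0.20 × 0.14 = 0.0033852
  Veloritis: 0.38 × 0.70 × 0.09 × 0.56 × 0.30 = 0.0040219
  Tanec infection: 0.10 × 0.91 × 0.24 × 0.16 × 0.14 = 0.00048922
Normalizing constant Z = 0.0033852 + 0.0040219 + 0.00048922 = 0.0078963.
P(Polow infection | evidence) = 0.0033852 / 0.0078963 ≈ 0.429.

0.429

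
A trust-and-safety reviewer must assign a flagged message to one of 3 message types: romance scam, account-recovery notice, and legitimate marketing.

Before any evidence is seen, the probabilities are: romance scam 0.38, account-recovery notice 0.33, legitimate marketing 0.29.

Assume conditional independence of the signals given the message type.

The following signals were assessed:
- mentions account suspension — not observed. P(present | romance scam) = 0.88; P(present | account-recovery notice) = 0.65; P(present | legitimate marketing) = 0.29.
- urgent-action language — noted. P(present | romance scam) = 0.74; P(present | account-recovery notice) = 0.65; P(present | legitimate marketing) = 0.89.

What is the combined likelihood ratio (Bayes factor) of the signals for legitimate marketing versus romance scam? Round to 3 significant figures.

The Bayes factor is the ratio of the joint likelihoods of the signal pattern under the two hypotheses (using 1 − P(present | H) for each absent signal).
  legitimate marketing: (1 − 0.29) × 0.89 = 0.6319
  romance scam: (1 − 0.88) × 0.74 = 0.0888
Bayes factor = 0.6319 / 0.0888 ≈ 7.12

7.12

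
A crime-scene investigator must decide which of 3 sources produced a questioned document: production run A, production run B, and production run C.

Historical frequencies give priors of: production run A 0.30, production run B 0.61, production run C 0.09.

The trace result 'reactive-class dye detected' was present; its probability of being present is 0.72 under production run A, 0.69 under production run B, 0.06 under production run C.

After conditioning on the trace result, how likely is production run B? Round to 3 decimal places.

0.655

Multiply each prior by the likelihood of the trace result:
  production run A: 0.30 × 0.72 = 0.216
  production run B: 0.61 × 0.69 = 0.4209
  production run C: 0.09 × 0.06 = 0.0054
Normalizing constant Z = 0.216 + 0.4209 + 0.0054 = 0.6423.
P(production run B | evidence) = 0.4209 / 0.6423 ≈ 0.655.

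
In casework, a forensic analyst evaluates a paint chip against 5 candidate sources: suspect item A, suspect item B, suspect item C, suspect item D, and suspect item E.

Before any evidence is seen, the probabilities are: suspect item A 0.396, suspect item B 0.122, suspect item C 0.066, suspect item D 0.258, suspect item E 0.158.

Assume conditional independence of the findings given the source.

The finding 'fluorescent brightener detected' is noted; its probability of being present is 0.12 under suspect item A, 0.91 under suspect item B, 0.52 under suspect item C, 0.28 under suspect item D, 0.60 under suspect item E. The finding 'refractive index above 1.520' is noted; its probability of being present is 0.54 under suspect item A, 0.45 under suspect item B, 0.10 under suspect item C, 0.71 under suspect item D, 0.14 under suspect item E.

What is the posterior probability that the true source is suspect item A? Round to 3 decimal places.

0.179

For each hypothesis, the unnormalized posterior weight is prior × product of the finding likelihoods:
  suspect item A: 0.396 × 0.12 × 0.54 = 0.025661
  suspect item B: 0.122 × 0.91 × 0.45 = 0.049959
  suspect item C: 0.066 × 0.52 × 0.10 = 0.003432
  suspect item D: 0.258 × 0.28 × 0.71 = 0.05129
  suspect item E: 0.158 × 0.60 × 0.14 = 0.013272
The unnormalized weights sum to 0.14361.
P(suspect item A | evidence) = 0.025661 / 0.14361 ≈ 0.179.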